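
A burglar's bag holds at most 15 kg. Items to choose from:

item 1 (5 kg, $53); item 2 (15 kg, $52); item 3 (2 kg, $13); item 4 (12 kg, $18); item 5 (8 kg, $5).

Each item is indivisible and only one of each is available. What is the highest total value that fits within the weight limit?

Check high-value combinations within 15 kg:
- item 1+item 3+item 5: weight 5+2+8=15, value 53+13+5=71
- item 1+item 3: weight 5+2=7, value 53+13=66
- item 1+item 5: weight 5+8=13, value 53+5=58
Best: $71.

$71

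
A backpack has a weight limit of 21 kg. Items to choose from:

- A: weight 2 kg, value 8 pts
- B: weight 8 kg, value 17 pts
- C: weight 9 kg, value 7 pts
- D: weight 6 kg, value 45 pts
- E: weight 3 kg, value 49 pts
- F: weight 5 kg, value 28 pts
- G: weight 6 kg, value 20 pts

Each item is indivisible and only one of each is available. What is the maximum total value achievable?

Check high-value combinations within 21 kg:
- D+E+F+G: weight 6+3+5+6=20, value 45+49+28+20=142
- A+D+E+F: weight 2+6+3+5=16, value 8+45+49+28=130
- D+E+F: weight 6+3+5=14, value 45+49+28=122
- A+D+E+G: weight 2+6+3+6=17, value 8+45+49+20=122
- A+B+D+E: weight 2+8+6+3=19, value 8+17+45+49=119
Best: 142 pts.

142 pts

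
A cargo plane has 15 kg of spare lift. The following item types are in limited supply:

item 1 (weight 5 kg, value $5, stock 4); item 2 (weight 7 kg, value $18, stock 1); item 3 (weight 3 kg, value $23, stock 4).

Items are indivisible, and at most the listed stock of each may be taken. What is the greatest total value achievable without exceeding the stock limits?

Top feasible selections:
- 4×item 3: weight 12, value 92
- 1×item 1 + 3×item 3: weight 14, value 74
Best: $92.

$92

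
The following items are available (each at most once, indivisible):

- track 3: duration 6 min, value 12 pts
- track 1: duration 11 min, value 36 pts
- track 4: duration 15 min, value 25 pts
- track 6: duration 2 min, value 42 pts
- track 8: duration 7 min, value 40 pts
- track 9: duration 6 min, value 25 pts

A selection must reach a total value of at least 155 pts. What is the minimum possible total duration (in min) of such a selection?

32

Subsets with value ≥ 155, sorted by total duration:
- track 3+track 1+track 6+track 8+track 9: duration 32, value 155
- track 1+track 4+track 6+track 8+track 9: duration 41, value 168
Minimum duration: 32 min.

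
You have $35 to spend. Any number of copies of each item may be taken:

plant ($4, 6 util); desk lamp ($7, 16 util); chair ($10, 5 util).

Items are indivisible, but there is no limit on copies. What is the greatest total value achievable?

Best value-per-unit is desk lamp at 16/7, and filling with it alone uses cost 5×7=35. No mix of the others beats 5×16 = 80.

80 util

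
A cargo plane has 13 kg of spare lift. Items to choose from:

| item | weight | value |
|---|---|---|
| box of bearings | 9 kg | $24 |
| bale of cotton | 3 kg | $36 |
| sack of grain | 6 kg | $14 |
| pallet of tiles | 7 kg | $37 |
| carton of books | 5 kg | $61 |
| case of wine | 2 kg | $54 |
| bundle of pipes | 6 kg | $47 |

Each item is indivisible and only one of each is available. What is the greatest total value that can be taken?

Check high-value combinations within 13 kg:
- carton of books+case of wine+bundle of pipes: weight 5+2+6=13, value 61+54+47=162
- bale of cotton+carton of books+case of wine: weight 3+5+2=10, value 36+61+54=151
- bale of cotton+case of wine+bundle of pipes: weight 3+2+6=11, value 36+54+47=137
- sack of grain+carton of books+case of wine: weight 6+5+2=13, value 14+61+54=129
- bale of cotton+pallet of tiles+case of wine: weight 3+7+2=12, value 36+37+54=127
Best: $162.

$162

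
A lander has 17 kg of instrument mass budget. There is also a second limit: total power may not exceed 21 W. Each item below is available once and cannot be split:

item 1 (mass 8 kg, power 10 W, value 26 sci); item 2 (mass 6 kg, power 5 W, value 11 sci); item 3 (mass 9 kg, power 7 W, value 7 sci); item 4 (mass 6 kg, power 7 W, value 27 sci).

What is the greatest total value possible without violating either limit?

53 sci

Feasible sets respecting both limits:
- item 1+item 4: mass 14, power 17, value 53
- item 2+item 4: mass 12, power 12, value 38
- item 1+item 2: mass 14, power 15, value 37
- item 3+item 4: mass 15, power 14, value 34
Best: 53 sci.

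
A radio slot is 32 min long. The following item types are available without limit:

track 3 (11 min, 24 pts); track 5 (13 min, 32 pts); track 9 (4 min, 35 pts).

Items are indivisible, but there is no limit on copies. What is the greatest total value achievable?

Best value-per-unit is track 9 at 35/4, and filling with it alone uses duration 8×4=32. No mix of the others beats 8×35 = 280.

280 pts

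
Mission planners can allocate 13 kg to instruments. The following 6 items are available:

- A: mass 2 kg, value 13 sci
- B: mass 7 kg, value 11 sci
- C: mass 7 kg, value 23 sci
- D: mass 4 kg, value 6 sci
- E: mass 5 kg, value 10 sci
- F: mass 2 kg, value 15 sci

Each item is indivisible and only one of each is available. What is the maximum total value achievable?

Check high-value combinations within 13 kg:
- A+C+F: mass 2+7+2=11, value 13+23+15=51
- C+D+F: mass 7+4+2=13, value 23+6+15=44
- A+D+E+F: mass 2+4+5+2=13, value 13+6+10+15=44
Best: 51 sci.

51 sci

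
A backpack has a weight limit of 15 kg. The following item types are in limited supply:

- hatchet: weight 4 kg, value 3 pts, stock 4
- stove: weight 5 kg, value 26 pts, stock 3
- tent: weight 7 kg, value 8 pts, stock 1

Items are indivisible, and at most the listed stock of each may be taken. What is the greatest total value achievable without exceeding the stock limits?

78 pts

Best selections within weight 15 and stock limits:
- 3×stove: weight 15, value 78
- 1×hatchet + 2×stove: weight 14, value 55
- 2×stove: weight 10, value 52
Best: 78 pts.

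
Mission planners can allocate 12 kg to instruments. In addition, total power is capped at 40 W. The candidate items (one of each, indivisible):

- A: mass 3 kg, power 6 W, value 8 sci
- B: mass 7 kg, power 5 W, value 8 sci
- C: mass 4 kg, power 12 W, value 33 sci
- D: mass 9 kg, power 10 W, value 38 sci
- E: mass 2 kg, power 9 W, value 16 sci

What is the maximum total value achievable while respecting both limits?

Feasible sets respecting both limits:
- A+C+E: mass 9, power 27, value 57
- D+E: mass 11, power 19, value 54
- C+E: mass 6, power 21, value 49
- A+D: mass 12, power 16, value 46
Best: 57 sci.

57 sci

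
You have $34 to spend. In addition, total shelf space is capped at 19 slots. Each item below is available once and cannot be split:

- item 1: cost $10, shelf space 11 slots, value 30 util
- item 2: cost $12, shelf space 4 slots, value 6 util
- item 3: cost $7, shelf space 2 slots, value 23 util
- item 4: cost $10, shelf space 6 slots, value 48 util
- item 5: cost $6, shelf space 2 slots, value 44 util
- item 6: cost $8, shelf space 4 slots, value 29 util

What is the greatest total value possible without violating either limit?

144 util

Feasible sets respecting both limits:
- item 3+item 4+item 5+item 6: cost 31, shelf space 14, value 144
- item 1+item 3+item 5+item 6: cost 31, shelf space 19, value 126
- item 1+item 4+item 5: cost 26, shelf space 19, value 122
Best: 144 util.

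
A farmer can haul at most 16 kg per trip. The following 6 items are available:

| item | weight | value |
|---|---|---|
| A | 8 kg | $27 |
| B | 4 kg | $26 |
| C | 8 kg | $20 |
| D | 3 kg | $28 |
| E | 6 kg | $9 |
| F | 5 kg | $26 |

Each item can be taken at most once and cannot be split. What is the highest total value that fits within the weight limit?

$81

Check high-value combinations within 16 kg:
- A+B+D: weight 8+4+3=15, value 27+26+28=81
- A+D+F: weight 8+3+5=16, value 27+28+26=81
- B+D+F: weight 4+3+5=12, value 26+28+26=80
- B+C+D: weight 4+8+3=15, value 26+20+28=74
Best: $81.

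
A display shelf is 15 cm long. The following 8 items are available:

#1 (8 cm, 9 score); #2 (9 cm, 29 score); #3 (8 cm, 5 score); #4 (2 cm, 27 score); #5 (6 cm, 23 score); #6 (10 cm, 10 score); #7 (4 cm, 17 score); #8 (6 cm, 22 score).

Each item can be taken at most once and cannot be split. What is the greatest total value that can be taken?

This is a 0/1 knapsack; check combinations near the capacity.
- #2+#4+#7: length 9+2+4=15, value 29+27+17=73
- #4+#5+#8: length 2+6+6=14, value 27+23+22=72
- #4+#5+#7: length 2+6+4=12, value 27+23+17=67
- #4+#7+#8: length 2+4+6=12, value 27+17+22=66
Best: 73 score.

73 score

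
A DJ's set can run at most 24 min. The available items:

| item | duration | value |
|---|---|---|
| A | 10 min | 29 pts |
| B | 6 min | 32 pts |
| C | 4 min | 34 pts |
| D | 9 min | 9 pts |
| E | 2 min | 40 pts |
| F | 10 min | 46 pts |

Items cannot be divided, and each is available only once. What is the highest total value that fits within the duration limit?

152 pts

Check high-value combinations within 24 min:
- B+C+E+F: duration 6+4+2+10=22, value 32+34+40+46=152
- A+B+C+E: duration 10+6+4+2=22, value 29+32+34+40=135
- C+E+F: duration 4+2+10=16, value 34+40+46=120
Best: 152 pts.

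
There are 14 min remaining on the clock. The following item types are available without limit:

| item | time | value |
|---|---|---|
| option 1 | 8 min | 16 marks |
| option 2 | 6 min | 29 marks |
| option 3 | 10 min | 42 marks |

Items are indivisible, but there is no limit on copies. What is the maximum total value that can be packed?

58 marks

Best value-per-unit is option 2 at 29/6, and filling with it alone uses time 2×6=12. No mix of the others beats 2×29 = 58.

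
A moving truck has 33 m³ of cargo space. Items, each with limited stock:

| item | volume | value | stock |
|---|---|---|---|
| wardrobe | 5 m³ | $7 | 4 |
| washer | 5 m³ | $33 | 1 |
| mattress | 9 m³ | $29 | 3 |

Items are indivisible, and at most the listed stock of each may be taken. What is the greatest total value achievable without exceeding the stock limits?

$120

Best selections within volume 33 and stock limits:
- 1×washer + 3×mattress: volume 32, value 120
- 2×wardrobe + 1×washer + 2×mattress: volume 33, value 105
- 1×wardrobe + 1×washer + 2×mattress: volume 28, value 98
Best: $120.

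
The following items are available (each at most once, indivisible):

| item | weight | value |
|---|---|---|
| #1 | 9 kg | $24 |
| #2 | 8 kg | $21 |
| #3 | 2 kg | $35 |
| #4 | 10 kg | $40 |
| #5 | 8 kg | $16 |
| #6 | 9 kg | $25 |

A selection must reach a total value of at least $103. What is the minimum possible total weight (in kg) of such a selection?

28

Subsets with value ≥ 103, sorted by total weight:
- #2+#3+#4+#5: weight 28, value 112
- #1+#2+#3+#6: weight 28, value 105
- #2+#3+#4+#6: weight 29, value 121
- #1+#2+#3+#4: weight 29, value 120
Minimum weight: 28 kg.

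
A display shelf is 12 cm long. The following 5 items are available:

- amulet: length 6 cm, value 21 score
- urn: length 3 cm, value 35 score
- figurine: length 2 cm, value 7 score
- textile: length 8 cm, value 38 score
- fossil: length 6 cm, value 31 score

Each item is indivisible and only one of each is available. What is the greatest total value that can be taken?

73 score

Check high-value combinations within 12 cm:
- urn+textile: length 3+8=11, value 35+38=73
- urn+figurine+fossil: length 3+2+6=11, value 35+7+31=73
- urn+fossil: length 3+6=9, value 35+31=66
- amulet+urn+figurine: length 6+3+2=11, value 21+35+7=63
- amulet+urn: length 6+3=9, value 21+35=56
Best: 73 score.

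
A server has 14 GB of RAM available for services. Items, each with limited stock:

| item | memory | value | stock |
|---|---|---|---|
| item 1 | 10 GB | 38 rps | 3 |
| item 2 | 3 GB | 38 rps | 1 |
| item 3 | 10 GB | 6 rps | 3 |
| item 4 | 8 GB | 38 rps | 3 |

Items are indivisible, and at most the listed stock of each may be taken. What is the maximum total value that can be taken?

Best selections within memory 14 and stock limits:
- 1×item 2 + 1×item 4: memory 11, value 76
- 1×item 1 + 1×item 2: memory 13, value 76
Best: 76 rps.

76 rps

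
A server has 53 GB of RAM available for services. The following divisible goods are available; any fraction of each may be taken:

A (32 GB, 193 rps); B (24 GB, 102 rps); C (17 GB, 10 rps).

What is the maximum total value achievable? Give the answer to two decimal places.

282.25

Take in order of value per unit:
- A (193/32 per unit): all 32 → value 193, running total 193.00
- B (102/24 per unit): 21 of 24 → value 21×102/24 = 89.2500, running total 282.25
Total 282.25.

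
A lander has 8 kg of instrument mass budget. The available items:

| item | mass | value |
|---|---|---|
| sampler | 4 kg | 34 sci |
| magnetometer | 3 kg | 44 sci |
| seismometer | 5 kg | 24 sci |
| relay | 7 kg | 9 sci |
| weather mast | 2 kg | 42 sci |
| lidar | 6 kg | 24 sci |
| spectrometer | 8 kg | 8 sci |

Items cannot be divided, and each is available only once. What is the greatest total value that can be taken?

This is a 0/1 knapsack; check combinations near the capacity.
- magnetometer+weather mast: mass 3+2=5, value 44+42=86
- sampler+magnetometer: mass 4+3=7, value 34+44=78
- sampler+weather mast: mass 4+2=6, value 34+42=76
- magnetometer+seismometer: mass 3+5=8, value 44+24=68
Best: 86 sci.

86 sci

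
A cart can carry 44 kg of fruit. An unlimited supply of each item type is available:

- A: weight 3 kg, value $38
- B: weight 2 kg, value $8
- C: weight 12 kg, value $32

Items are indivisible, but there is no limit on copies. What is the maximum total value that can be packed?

Best value-per-unit is A at 38/3; filling with it alone gives 14×38 = 532.
Optimal mix: 14×A + 1×B → weight 44, value 540.

$540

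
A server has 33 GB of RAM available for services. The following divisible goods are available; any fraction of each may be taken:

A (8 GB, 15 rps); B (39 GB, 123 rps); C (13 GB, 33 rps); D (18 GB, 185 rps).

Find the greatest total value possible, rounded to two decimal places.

Take in order of value per unit:
- D (185/18 per unit): all 18 → value 185, running total 185.00
- B (123/39 per unit): 15 of 39 → value 15×123/39 = 47.3077, running total 232.31
Total 232.31.

232.31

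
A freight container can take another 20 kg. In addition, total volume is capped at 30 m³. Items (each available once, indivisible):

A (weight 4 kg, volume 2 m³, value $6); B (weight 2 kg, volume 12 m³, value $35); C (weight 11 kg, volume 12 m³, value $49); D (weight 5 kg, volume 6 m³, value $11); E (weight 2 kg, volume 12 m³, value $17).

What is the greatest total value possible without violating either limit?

$95

Feasible sets respecting both limits:
- B+C+D: weight 18, volume 30, value 95
- A+B+C: weight 17, volume 26, value 90
- B+C: weight 13, volume 24, value 84
Best: $95.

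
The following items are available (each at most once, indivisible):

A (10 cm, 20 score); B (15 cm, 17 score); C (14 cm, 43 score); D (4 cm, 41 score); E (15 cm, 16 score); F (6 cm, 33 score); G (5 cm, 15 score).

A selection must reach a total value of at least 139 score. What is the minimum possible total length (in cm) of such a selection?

39

Subsets with value ≥ 139, sorted by total length:
- A+C+D+F+G: length 39, value 152
- B+C+D+F+G: length 44, value 149
Minimum length: 39 cm.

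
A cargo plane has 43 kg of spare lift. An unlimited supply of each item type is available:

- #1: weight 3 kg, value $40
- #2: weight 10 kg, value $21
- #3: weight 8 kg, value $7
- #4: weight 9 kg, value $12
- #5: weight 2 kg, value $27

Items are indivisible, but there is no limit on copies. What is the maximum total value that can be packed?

$580

Best value-per-unit is #5 at 27/2; filling with it alone gives 21×27 = 567.
Optimal mix: 1×#1 + 20×#5 → weight 43, value 580.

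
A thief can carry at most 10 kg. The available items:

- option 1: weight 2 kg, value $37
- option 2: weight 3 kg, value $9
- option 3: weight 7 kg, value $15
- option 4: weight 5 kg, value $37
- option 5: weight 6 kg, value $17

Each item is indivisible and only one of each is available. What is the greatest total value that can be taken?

$83

Check high-value combinations within 10 kg:
- option 1+option 2+option 4: weight 2+3+5=10, value 37+9+37=83
- option 1+option 4: weight 2+5=7, value 37+37=74
- option 1+option 5: weight 2+6=8, value 37+17=54
Best: $83.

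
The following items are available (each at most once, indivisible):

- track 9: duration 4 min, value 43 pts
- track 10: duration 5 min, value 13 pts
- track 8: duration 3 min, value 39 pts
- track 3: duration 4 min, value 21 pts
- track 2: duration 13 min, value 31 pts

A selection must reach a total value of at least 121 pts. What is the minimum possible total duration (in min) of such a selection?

24

Subsets with value ≥ 121, sorted by total duration:
- track 9+track 8+track 3+track 2: duration 24, value 134
- track 9+track 10+track 8+track 2: duration 25, value 126
- track 9+track 10+track 8+track 3+track 2: duration 29, value 147
Minimum duration: 24 min.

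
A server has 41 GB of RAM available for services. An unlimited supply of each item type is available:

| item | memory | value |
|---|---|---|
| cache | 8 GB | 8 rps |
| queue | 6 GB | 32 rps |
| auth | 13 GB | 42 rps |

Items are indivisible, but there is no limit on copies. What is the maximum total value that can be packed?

192 rps

Best value-per-unit is queue at 32/6, and filling with it alone uses memory 6×6=36. No mix of the others beats 6×32 = 192.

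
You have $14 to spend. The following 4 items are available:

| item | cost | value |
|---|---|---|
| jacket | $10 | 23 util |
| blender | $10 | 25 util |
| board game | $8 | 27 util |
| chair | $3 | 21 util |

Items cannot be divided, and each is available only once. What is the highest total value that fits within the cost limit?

48 util

Check high-value combinations within $14:
- board game+chair: cost 8+3=11, value 27+21=48
- blender+chair: cost 10+3=13, value 25+21=46
- jacket+chair: cost 10+3=13, value 23+21=44
Best: 48 util.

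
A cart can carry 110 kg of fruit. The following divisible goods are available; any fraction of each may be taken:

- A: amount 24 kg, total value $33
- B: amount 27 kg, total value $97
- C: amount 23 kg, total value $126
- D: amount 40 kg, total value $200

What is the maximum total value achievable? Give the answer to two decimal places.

Take in order of value per unit:
- C (126/23 per unit): all 23 → value 126, running total 126.00
- D (200/40 per unit): all 40 → value 200, running total 326.00
- B (97/27 per unit): all 27 → value 97, running total 423.00
- A (33/24 per unit): 20 of 24 → value 20×33/24 = 27.5000, running total 450.50
Total 450.50.

450.50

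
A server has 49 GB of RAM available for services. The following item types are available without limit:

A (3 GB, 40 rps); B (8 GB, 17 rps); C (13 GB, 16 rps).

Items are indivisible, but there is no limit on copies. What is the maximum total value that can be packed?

640 rps

Best value-per-unit is A at 40/3, and filling with it alone uses memory 16×3=48. No mix of the others beats 16×40 = 640.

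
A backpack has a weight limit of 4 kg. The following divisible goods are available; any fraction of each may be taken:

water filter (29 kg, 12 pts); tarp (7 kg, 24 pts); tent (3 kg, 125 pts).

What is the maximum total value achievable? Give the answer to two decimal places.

Take in order of value per unit:
- tent (125/3 per unit): all 3 → value 125, running total 125.00
- tarp (24/7 per unit): 1 of 7 → value 1×24/7 = 3.4286, running total 128.43
Total 128.43.

128.43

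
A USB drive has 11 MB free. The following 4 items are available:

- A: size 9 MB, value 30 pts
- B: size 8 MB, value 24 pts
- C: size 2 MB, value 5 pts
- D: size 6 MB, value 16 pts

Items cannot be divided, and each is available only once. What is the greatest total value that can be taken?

35 pts

Check high-value combinations within 11 MB:
- A+C: size 9+2=11, value 30+5=35
- A: size 9, value 30
- B+C: size 8+2=10, value 24+5=29
- B: size 8, value 24
- C+D: size 2+6=8, value 5+16=21
Best: 35 pts.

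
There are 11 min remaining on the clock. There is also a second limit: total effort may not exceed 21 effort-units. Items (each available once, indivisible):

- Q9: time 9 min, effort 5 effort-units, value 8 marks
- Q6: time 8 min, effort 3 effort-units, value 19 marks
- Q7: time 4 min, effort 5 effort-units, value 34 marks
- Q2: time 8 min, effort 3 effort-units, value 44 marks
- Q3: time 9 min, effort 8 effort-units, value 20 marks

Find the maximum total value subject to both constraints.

Feasible sets respecting both limits:
- Q2: time 8, effort 3, value 44
- Q7: time 4, effort 5, value 34
- Q3: time 9, effort 8, value 20
- Q6: time 8, effort 3, value 19
Best: 44 marks.

44 marks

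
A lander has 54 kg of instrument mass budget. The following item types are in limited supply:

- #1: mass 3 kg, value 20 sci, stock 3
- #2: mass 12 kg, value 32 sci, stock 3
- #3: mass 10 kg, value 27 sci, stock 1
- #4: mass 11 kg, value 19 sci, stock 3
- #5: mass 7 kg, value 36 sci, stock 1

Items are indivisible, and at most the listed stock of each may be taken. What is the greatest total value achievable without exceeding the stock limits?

Best selections within mass 54 and stock limits:
- 3×#1 + 3×#2 + 1×#5: mass 52, value 192
- 3×#1 + 2×#2 + 1×#3 + 1×#5: mass 50, value 187
- 3×#1 + 2×#2 + 1×#4 + 1×#5: mass 51, value 179
Best: 192 sci.

192 sci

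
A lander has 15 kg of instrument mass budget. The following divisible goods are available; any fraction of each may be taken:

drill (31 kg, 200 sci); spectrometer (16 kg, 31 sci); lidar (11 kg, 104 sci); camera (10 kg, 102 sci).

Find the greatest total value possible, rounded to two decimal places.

149.27

Take in order of value per unit:
- camera (102/10 per unit): all 10 → value 102, running total 102.00
- lidar (104/11 per unit): 5 of 11 → value 5×104/11 = 47.2727, running total 149.27
Total 149.27.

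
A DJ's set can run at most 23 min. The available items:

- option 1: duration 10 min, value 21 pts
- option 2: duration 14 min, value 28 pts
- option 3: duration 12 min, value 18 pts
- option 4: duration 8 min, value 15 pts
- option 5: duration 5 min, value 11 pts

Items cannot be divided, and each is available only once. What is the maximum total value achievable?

47 pts

Check high-value combinations within 23 min:
- option 1+option 4+option 5: duration 10+8+5=23, value 21+15+11=47
- option 2+option 4: duration 14+8=22, value 28+15=43
- option 2+option 5: duration 14+5=19, value 28+11=39
Best: 47 pts.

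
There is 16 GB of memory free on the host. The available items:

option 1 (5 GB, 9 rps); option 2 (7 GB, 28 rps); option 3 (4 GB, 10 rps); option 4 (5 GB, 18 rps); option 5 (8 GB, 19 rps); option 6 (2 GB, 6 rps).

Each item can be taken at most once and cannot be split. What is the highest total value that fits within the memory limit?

56 rps

Check high-value combinations within 16 GB:
- option 2+option 3+option 4: memory 7+4+5=16, value 28+10+18=56
- option 2+option 4+option 6: memory 7+5+2=14, value 28+18+6=52
- option 2+option 5: memory 7+8=15, value 28+19=47
- option 1+option 2+option 3: memory 5+7+4=16, value 9+28+10=47
Best: 56 rps.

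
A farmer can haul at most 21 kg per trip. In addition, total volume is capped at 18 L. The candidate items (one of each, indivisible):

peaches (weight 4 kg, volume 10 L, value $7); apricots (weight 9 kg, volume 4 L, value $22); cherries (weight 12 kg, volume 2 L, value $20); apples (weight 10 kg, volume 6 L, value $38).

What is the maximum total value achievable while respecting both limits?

$60

Feasible sets respecting both limits:
- apricots+apples: weight 19, volume 10, value 60
- peaches+apples: weight 14, volume 16, value 45
- apricots+cherries: weight 21, volume 6, value 42
- apples: weight 10, volume 6, value 38
Best: $60.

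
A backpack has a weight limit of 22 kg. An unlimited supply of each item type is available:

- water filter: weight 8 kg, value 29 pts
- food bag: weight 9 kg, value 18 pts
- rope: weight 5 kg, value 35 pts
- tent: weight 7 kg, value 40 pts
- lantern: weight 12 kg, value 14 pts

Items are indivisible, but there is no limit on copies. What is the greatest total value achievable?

Best value-per-unit is rope at 35/5; filling with it alone gives 4×35 = 140.
Optimal mix: 3×rope + 1×tent → weight 22, value 145.

145 pts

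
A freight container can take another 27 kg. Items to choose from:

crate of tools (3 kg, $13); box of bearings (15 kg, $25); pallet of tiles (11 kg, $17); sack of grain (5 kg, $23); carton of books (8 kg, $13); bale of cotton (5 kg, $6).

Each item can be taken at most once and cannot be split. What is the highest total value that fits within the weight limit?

Check high-value combinations within 27 kg:
- crate of tools+pallet of tiles+sack of grain+carton of books: weight 3+11+5+8=27, value 13+17+23+13=66
- crate of tools+box of bearings+sack of grain: weight 3+15+5=23, value 13+25+23=61
- crate of tools+pallet of tiles+sack of grain+bale of cotton: weight 3+11+5+5=24, value 13+17+23+6=59
Best: $66.

$66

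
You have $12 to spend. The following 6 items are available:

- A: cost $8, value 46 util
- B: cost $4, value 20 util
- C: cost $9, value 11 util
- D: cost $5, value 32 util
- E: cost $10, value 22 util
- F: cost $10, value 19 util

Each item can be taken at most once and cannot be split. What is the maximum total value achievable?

66 util

Check high-value combinations within $12:
- A+B: cost 8+4=12, value 46+20=66
- B+D: cost 4+5=9, value 20+32=52
- A: cost 8, value 46
- D: cost 5, value 32
- E: cost 10, value 22
Best: 66 util.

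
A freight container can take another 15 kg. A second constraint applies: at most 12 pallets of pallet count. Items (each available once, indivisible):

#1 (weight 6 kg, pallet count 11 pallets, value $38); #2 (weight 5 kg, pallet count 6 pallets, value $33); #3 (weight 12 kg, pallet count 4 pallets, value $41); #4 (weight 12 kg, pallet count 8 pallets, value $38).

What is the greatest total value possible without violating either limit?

$41

Feasible sets respecting both limits:
- #3: weight 12, pallet count 4, value 41
- #1: weight 6, pallet count 11, value 38
- #4: weight 12, pallet count 8, value 38
- #2: weight 5, pallet count 6, value 33
Best: $41.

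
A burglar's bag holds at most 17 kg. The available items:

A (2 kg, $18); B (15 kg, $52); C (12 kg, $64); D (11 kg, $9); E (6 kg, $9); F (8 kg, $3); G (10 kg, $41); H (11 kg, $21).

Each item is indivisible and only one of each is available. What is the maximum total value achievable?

Check high-value combinations within 17 kg:
- A+C: weight 2+12=14, value 18+64=82
- A+B: weight 2+15=17, value 18+52=70
- C: weight 12, value 64
Best: $82.

$82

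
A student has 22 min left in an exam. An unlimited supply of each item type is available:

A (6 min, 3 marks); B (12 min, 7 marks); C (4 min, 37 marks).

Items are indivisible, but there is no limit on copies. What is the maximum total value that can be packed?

185 marks

Best value-per-unit is C at 37/4, and filling with it alone uses time 5×4=20. No mix of the others beats 5×37 = 185.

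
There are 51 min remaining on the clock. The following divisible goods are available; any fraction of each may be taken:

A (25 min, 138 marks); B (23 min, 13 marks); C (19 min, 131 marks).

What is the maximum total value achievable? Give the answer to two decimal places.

272.96

Take in order of value per unit:
- C (131/19 per unit): all 19 → value 131, running total 131.00
- A (138/25 per unit): all 25 → value 138, running total 269.00
- B (13/23 per unit): 7 of 23 → value 7×13/23 = 3.9565, running total 272.96
Total 272.96.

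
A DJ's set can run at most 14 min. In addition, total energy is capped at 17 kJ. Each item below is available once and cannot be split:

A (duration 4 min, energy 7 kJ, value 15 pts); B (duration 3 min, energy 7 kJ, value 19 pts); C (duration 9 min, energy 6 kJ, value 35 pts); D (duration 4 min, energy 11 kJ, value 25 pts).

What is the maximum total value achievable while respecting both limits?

60 pts

Feasible sets respecting both limits:
- C+D: duration 13, energy 17, value 60
- B+C: duration 12, energy 13, value 54
- A+C: duration 13, energy 13, value 50
Best: 60 pts.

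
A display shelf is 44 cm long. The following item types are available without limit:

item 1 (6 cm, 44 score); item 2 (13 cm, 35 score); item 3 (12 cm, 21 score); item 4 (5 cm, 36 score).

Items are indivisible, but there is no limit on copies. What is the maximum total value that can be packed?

320 score

Best value-per-unit is item 1 at 44/6; filling with it alone gives 7×44 = 308.
Optimal mix: 4×item 1 + 4×item 4 → length 44, value 320.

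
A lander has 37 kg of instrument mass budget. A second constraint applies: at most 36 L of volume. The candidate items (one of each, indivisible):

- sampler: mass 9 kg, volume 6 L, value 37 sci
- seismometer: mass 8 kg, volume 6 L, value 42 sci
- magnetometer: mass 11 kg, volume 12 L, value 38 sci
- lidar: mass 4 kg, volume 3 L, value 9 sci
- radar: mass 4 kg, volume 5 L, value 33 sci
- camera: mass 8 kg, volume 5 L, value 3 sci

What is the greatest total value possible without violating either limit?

159 sci

Feasible sets respecting both limits:
- sampler+seismometer+magnetometer+lidar+radar: mass 36, volume 32, value 159
- sampler+seismometer+magnetometer+radar: mass 32, volume 29, value 150
- sampler+seismometer+magnetometer+lidar: mass 32, volume 27, value 126
- seismometer+magnetometer+lidar+radar+camera: mass 35, volume 31, value 125
Best: 159 sci.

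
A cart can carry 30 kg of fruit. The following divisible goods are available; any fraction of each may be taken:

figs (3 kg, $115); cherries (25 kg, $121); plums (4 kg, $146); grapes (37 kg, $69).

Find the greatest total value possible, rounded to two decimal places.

Take in order of value per unit:
- figs (115/3 per unit): all 3 → value 115, running total 115.00
- plums (146/4 per unit): all 4 → value 146, running total 261.00
- cherries (121/25 per unit): 23 of 25 → value 23×121/25 = 111.3200, running total 372.32
Total 372.32.

372.32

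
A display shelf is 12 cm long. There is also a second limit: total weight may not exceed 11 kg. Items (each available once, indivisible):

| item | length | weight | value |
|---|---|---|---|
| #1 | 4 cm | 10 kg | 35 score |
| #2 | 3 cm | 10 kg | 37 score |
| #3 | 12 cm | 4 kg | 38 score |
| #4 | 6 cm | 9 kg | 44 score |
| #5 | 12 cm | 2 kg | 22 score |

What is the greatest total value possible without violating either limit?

Feasible sets respecting both limits:
- #4: length 6, weight 9, value 44
- #3: length 12, weight 4, value 38
- #2: length 3, weight 10, value 37
- #1: length 4, weight 10, value 35
Best: 44 score.

44 score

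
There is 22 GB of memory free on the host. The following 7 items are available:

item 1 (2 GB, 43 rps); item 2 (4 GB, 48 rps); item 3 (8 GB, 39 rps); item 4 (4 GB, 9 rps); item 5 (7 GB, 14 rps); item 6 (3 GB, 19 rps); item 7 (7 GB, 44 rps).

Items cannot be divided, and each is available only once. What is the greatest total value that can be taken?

174 rps

This is a 0/1 knapsack; check combinations near the capacity.
- item 1+item 2+item 3+item 7: memory 2+4+8+7=21, value 43+48+39+44=174
- item 1+item 2+item 4+item 6+item 7: memory 2+4+4+3+7=20, value 43+48+9+19+44=163
- item 1+item 2+item 3+item 4+item 6: memory 2+4+8+4+3=21, value 43+48+39+9+19=158
Best: 174 rps.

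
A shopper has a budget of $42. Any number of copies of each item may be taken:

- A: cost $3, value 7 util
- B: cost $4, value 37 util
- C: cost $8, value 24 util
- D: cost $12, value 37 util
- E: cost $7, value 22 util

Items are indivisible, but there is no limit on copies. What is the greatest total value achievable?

370 util

Best value-per-unit is B at 37/4, and filling with it alone uses cost 10×4=40. No mix of the others beats 10×37 = 370.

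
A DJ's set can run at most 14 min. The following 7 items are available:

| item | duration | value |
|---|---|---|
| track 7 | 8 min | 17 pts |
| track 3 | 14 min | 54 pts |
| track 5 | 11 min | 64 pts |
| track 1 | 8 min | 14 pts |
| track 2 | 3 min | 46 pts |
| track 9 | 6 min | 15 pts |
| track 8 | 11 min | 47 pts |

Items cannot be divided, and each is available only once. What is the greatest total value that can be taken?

110 pts

Check high-value combinations within 14 min:
- track 5+track 2: duration 11+3=14, value 64+46=110
- track 2+track 8: duration 3+11=14, value 46+47=93
- track 5: duration 11, value 64
Best: 110 pts.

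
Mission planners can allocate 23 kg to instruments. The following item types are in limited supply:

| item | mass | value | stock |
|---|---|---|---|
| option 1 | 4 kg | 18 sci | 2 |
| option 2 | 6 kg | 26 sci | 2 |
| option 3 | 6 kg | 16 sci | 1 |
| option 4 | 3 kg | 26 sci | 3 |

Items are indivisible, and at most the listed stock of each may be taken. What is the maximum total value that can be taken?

140 sci

Best selections within mass 23 and stock limits:
- 2×option 1 + 1×option 2 + 3×option 4: mass 23, value 140
- 2×option 2 + 3×option 4: mass 21, value 130
- 2×option 1 + 1×option 3 + 3×option 4: mass 23, value 130
Best: 140 sci.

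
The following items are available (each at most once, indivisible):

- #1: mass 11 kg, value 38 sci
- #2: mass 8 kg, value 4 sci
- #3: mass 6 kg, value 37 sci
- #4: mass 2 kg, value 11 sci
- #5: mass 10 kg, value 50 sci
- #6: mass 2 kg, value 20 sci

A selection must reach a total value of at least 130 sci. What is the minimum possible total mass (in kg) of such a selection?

Subsets with value ≥ 130, sorted by total mass:
- #1+#3+#5+#6: mass 29, value 145
- #1+#3+#4+#5: mass 29, value 136
- #1+#3+#4+#5+#6: mass 31, value 156
- #1+#2+#3+#5+#6: mass 37, value 149
Minimum mass: 29 kg.

29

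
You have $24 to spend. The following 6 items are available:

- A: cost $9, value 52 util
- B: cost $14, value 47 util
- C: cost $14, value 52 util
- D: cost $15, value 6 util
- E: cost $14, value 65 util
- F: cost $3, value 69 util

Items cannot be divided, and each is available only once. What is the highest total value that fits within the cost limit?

This is a 0/1 knapsack; check combinations near the capacity.
- E+F: cost 14+3=17, value 65+69=134
- A+F: cost 9+3=12, value 52+69=121
- C+F: cost 14+3=17, value 52+69=121
Best: 134 util.

134 util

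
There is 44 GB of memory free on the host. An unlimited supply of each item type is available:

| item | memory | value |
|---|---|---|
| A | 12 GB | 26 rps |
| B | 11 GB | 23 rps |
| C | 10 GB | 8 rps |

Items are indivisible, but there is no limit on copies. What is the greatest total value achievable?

Best value-per-unit is A at 26/12; filling with it alone gives 3×26 = 78.
Optimal mix: 4×B → memory 44, value 92.

92 rps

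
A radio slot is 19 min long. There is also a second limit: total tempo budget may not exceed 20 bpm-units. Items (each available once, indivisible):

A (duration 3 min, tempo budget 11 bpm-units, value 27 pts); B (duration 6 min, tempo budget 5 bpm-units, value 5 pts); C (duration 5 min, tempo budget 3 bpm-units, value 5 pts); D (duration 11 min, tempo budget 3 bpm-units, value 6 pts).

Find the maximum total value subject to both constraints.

38 pts

Feasible sets respecting both limits:
- A+C+D: duration 19, tempo budget 17, value 38
- A+B+C: duration 14, tempo budget 19, value 37
- A+D: duration 14, tempo budget 14, value 33
- A+B: duration 9, tempo budget 16, value 32
Best: 38 pts.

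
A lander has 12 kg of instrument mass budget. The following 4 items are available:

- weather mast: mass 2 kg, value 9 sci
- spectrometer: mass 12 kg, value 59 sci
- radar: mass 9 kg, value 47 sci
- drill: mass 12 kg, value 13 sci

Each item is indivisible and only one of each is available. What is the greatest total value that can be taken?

Check high-value combinations within 12 kg:
- spectrometer: mass 12, value 59
- weather mast+radar: mass 2+9=11, value 9+47=56
- radar: mass 9, value 47
- drill: mass 12, value 13
- weather mast: mass 2, value 9
Best: 59 sci.

59 sci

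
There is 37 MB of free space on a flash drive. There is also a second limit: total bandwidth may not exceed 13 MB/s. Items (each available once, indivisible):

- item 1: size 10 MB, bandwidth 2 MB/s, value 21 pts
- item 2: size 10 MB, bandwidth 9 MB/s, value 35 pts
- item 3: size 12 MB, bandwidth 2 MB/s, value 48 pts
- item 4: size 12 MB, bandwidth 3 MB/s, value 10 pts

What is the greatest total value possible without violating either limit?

Feasible sets respecting both limits:
- item 1+item 2+item 3: size 32, bandwidth 13, value 104
- item 2+item 3: size 22, bandwidth 11, value 83
- item 1+item 3+item 4: size 34, bandwidth 7, value 79
- item 1+item 3: size 22, bandwidth 4, value 69
Best: 104 pts.

104 pts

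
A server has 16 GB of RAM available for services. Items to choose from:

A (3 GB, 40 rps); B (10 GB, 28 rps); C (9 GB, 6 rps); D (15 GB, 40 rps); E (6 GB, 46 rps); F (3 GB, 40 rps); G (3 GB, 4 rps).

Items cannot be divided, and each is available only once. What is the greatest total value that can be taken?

Check high-value combinations within 16 GB:
- A+E+F+G: memory 3+6+3+3=15, value 40+46+40+4=130
- A+E+F: memory 3+6+3=12, value 40+46+40=126
- A+B+F: memory 3+10+3=16, value 40+28+40=108
- A+E+G: memory 3+6+3=12, value 40+46+4=90
Best: 130 rps.

130 rps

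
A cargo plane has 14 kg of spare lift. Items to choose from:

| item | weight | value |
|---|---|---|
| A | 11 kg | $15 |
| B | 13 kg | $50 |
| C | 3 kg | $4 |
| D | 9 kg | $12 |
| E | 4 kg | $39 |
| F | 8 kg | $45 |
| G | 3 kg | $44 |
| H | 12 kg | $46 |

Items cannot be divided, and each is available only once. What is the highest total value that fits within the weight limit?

Check high-value combinations within 14 kg:
- C+F+G: weight 3+8+3=14, value 4+45+44=93
- F+G: weight 8+3=11, value 45+44=89
- C+E+G: weight 3+4+3=10, value 4+39+44=87
Best: $93.

$93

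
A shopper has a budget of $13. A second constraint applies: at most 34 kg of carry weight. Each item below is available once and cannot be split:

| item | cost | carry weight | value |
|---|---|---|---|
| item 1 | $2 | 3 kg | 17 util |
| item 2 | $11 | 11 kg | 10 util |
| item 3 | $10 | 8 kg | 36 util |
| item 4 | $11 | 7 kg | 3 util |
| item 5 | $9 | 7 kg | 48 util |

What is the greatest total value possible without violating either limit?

65 util

Feasible sets respecting both limits:
- item 1+item 5: cost 11, carry weight 10, value 65
- item 1+item 3: cost 12, carry weight 11, value 53
- item 5: cost 9, carry weight 7, value 48
Best: 65 util.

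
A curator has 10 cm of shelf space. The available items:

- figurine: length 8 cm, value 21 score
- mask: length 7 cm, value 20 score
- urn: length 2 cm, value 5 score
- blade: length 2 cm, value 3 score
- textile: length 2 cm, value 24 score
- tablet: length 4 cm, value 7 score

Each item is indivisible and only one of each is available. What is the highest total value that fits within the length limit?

Check high-value combinations within 10 cm:
- figurine+textile: length 8+2=10, value 21+24=45
- mask+textile: length 7+2=9, value 20+24=44
- urn+blade+textile+tablet: length 2+2+2+4=10, value 5+3+24+7=39
- urn+textile+tablet: length 2+2+4=8, value 5+24+7=36
- blade+textile+tablet: length 2+2+4=8, value 3+24+7=34
Best: 45 score.

45 score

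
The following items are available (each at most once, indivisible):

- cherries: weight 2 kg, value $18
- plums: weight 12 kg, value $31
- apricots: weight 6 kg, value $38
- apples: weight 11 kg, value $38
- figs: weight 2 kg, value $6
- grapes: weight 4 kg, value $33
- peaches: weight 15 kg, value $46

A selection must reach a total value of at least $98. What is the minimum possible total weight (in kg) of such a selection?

Subsets with value ≥ 98, sorted by total weight:
- apricots+apples+grapes: weight 21, value 109
- cherries+apricots+apples+figs: weight 21, value 100
Minimum weight: 21 kg.

21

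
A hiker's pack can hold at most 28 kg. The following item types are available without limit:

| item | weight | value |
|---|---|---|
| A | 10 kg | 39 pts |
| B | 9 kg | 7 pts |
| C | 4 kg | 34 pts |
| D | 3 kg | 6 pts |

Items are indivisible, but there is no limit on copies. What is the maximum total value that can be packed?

Best value-per-unit is C at 34/4, and filling with it alone uses weight 7×4=28. No mix of the others beats 7×34 = 238.

238 pts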